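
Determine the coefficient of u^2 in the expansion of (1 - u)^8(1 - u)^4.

66

(1 - u)^8(1 - u)^4 = (1 - u)^12, so the coefficient of u^2 is C(12,2)·(-1)^2 = 66·1 = 66.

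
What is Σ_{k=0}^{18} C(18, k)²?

9075135300

Σ C(18,k)² is the coefficient of x^18 in (1+x)^18(1+x)^18 = (1+x)^36, i.e. C(36,18) = 9075135300.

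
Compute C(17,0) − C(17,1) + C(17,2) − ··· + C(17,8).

12870

The partial alternating sum Σ_{k=0}^{8} (−1)^k C(17,k) = (−1)^8 C(16,8) = 12870.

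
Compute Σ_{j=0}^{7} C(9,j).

502

1 + 9 + 36 + 84 + 126 + 126 + 84 + 36 = 502.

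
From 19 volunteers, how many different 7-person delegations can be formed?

This is C(19,7) = 50388.

50388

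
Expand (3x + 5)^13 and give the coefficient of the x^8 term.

26387521875

The general term is C(13,j)·(3x)^j·(5)^(13-j); the x^8 term has j = 8.
C(13,8) = 1287.
Coefficient = C(13,8) · 3^8 · 5^5 = 1287 · 6561 · 3125 = 26387521875.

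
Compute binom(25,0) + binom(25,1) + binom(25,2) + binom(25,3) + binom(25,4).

15276

1 + 25 + 300 + 2300 + 12650 = 15276.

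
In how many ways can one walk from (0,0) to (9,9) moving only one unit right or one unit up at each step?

Each path is a sequence of 18 steps with 9 rights: C(18,9) = 48620.

48620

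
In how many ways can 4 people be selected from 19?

3876

This is C(19,4) = 3876.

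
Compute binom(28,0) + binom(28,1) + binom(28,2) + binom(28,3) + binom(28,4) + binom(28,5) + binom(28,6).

499178

1 + 28 + 378 + 3276 + 20475 + 98280 + 376740 = 499178.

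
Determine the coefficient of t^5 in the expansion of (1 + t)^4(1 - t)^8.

-8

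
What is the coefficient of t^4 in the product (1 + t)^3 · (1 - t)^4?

Coefficient of t^4 = Σ_{j} C(3,j)·1^j·C(4,4-j)·(-1)^(4-j) for j from 0 to 3.
= 1 + (-12) + 18 + (-4) = 3.

3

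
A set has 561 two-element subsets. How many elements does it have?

34

n(n−1)/2 = 561 ⇒ n(n−1) = 1122. Since 34·33 = 1122, n = 34.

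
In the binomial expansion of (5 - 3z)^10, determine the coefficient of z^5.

-191362500

The general term is C(10,j)·(5)^j·(-3z)^(10-j); the z^5 term has j = 5.
C(10,5) = 252.
Coefficient = C(10,5) · 5^5 · (-3)^5 = 252 · 3125 · (-243) = -191362500.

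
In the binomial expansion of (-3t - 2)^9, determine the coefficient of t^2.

The general term is C(9,j)·(-3t)^j·(-2)^(9-j); the t^2 term has j = 2.
C(9,2) = 36.
Coefficient = C(9,2) · (-3)^2 · (-2)^7 = 36 · 9 · (-128) = -41472.

-41472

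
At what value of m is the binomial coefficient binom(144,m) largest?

72

C(144,m) is maximized at m = 144/2 = 72.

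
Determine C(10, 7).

120

C(10,7) = C(10,3) by symmetry.
C(10,3) = (10·9·8) / 3! = 720 / 6 = 120.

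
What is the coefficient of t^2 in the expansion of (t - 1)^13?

The general term is C(13,j)·(t)^j·(-1)^(13-j); the t^2 term has j = 2.
C(13,2) = 78.
Coefficient = C(13,2) · (-1)^11 = 78 · (-1) = -78.

-78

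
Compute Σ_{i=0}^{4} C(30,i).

1 + 30 + 435 + 4060 + 27405 = 31931.

31931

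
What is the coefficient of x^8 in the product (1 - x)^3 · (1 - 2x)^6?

384

Coefficient of x^8 = Σ_{j} C(3,j)·(-1)^j·C(6,8-j)·(-2)^(8-j) for j from 2 to 3.
= 192 + 192 = 384.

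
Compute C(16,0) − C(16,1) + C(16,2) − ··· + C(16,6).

5005

The partial alternating sum Σ_{k=0}^{6} (−1)^k C(16,k) = (−1)^6 C(15,6) = 5005.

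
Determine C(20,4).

4845

C(20,4) = (20·19·18·17) / 4! = 116280 / 24 = 4845.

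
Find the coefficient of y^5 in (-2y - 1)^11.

-14784

The general term is C(11,j)·(-2y)^j·(-1)^(11-j); the y^5 term has j = 5.
C(11,5) = 462.
Coefficient = C(11,5) · (-2)^5 = 462 · (-32) = -14784.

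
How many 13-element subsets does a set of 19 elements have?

27132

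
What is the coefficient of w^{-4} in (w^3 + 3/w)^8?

17496

General term: C(8,j)·(w^3)^j·(3/w)^(8-j), with w-exponent 3j − 1(8−j) = 4j − 8.
Set 4j − 8 = -4: j = 1.
C(8,1) = 8; 1^1 = 1; 3^7 = 2187.
Coefficient = 8 · 1 · 2187 = 17496.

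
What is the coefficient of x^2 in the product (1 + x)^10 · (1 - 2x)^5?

-15

Coefficient of x^2 = Σ_{j} C(10,j)·1^j·C(5,2-j)·(-2)^(2-j) for j from 0 to 2.
= 40 + (-100) + 45 = -15.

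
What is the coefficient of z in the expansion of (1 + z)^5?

5

The general term is C(5,j)·(1)^j·(z)^(5-j); the z^1 term has j = 4.
C(5,4) = 5.
Coefficient = C(5,4) = 5.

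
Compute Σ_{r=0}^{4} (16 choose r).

2517

1 + 16 + 120 + 560 + 1820 = 2517.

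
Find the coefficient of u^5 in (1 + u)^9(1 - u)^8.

Coefficient of u^5 = Σ_{j} C(9,j)·1^j·C(8,5-j)·(-1)^(5-j) for j from 0 to 5.
= (-56) + 630 + (-2016) + 2352 + (-1008) + 126 = 28.

28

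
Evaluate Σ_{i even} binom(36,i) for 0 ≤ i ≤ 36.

34359738368

Even-i terms of row 36 sum to 2^35 = 34359738368.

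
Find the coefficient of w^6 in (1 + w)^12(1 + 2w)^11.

973104

Coefficient of w^6 = Σ_{j} C(12,j)·1^j·C(11,6-j)·2^(6-j) for j from 0 to 6.
= 29568 + 177408 + 348480 + 290400 + 108900 + 17424 + 924 = 973104.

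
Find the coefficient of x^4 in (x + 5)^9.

The general term is C(9,j)·(x)^j·(5)^(9-j); the x^4 term has j = 4.
C(9,4) = 126.
Coefficient = C(9,4) · 5^5 = 126 · 3125 = 393750.

393750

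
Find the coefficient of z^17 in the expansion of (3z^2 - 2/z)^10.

General term: C(10,j)·(3z^2)^j·(-2/z)^(10-j), with z-exponent 2j − 1(10−j) = 3j − 10.
Set 3j − 10 = 17: j = 9.
C(10,9) = 10; 3^9 = 19683; (-2)^1 = -2.
Coefficient = 10 · 19683 · (-2) = -393660.

-393660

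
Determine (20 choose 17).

C(20,17) = C(20,3) by symmetry.
C(20,3) = (20·19·18) / 3! = 6840 / 6 = 1140.

1140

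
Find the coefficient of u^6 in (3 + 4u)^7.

The general term is C(7,j)·(3)^j·(4u)^(7-j); the u^6 term has j = 1.
C(7,1) = 7.
Coefficient = C(7,1) · 3^1 · 4^6 = 7 · 3 · 4096 = 86016.

86016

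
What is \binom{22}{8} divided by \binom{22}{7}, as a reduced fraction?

15/8

C(n,k+1)/C(n,k) = (n−k)/(k+1) = (22−7)/(7+1) = 15/8.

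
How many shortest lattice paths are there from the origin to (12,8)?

125970

Each path is a sequence of 20 steps with 12 rights: C(20,12) = 125970.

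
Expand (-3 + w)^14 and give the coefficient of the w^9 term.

The general term is C(14,j)·(-3)^j·(w)^(14-j); the w^9 term has j = 5.
C(14,5) = 2002.
Coefficient = C(14,5) · (-3)^5 = 2002 · (-243) = -486486.

-486486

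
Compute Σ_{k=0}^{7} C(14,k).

1 + 14 + 91 + 364 + 1001 + 2002 + 3003 + 3432 = 9908.

9908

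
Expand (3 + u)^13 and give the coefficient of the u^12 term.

39

The general term is C(13,j)·(3)^j·(u)^(13-j); the u^12 term has j = 1.
C(13,1) = 13.
Coefficient = C(13,1) · 3^1 = 13 · 3 = 39.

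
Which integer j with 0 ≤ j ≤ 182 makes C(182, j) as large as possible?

91

C(182,j) is maximized at j = 182/2 = 91.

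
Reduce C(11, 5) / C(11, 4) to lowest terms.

7/5

C(n,k+1)/C(n,k) = (n−k)/(k+1) = (11−4)/(4+1) = 7/5.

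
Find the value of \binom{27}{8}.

C(27,8) = (27·26·25·24·23·22·21·20) / 8! = 89513424000 / 40320 = 2220075.

2220075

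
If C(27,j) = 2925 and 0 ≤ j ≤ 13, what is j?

3

C(27,j) increases on 0 ≤ j ≤ 13. C(27,2) = 351 and C(27,3) = 2925, so j = 3.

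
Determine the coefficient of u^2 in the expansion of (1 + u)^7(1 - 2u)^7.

Coefficient of u^2 = Σ_{j} C(7,j)·1^j·C(7,2-j)·(-2)^(2-j) for j from 0 to 2.
= 84 + (-98) + 21 = 7.

7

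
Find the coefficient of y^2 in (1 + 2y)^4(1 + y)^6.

Coefficient of y^2 = Σ_{j} C(4,j)·2^j·C(6,2-j)·1^(2-j) for j from 0 to 2.
= 15 + 48 + 24 = 87.

87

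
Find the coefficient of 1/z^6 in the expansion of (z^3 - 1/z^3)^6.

15

General term: C(6,j)·(z^3)^j·(-1/z^3)^(6-j), with z-exponent 3j − 3(6−j) = 6j − 18.
Set 6j − 18 = -6: j = 2.
C(6,2) = 15; 1^2 = 1; (-1)^4 = 1.
Coefficient = 15 · 1 · 1 = 15.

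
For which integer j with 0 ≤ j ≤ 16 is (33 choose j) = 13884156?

8

C(33,j) increases on 0 ≤ j ≤ 16. C(33,7) = 4272048 and C(33,8) = 13884156, so j = 8.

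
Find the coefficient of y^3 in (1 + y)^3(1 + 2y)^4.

129

Coefficient of y^3 = Σ_{j} C(3,j)·1^j·C(4,3-j)·2^(3-j) for j from 0 to 3.
= 32 + 72 + 24 + 1 = 129.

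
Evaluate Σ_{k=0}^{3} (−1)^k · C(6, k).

The partial alternating sum Σ_{k=0}^{3} (−1)^k C(6,k) = (−1)^3 C(5,3) = -10.

-10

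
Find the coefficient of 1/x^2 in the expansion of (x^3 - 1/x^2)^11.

-330

General term: C(11,j)·(x^3)^j·(-1/x^2)^(11-j), with x-exponent 3j − 2(11−j) = 5j − 22.
Set 5j − 22 = -2: j = 4.
C(11,4) = 330; 1^4 = 1; (-1)^7 = -1.
Coefficient = 330 · 1 · (-1) = -330.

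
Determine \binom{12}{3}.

220

C(12,3) = (12·11·10) / 3! = 1320 / 6 = 220.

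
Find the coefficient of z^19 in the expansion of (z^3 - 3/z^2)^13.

57915

General term: C(13,j)·(z^3)^j·(-3/z^2)^(13-j), with z-exponent 3j − 2(13−j) = 5j − 26.
Set 5j − 26 = 19: j = 9.
C(13,9) = 715; 1^9 = 1; (-3)^4 = 81.
Coefficient = 715 · 1 · 81 = 57915.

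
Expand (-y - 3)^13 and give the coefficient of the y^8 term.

-312741

The general term is C(13,j)·(-y)^j·(-3)^(13-j); the y^8 term has j = 8.
C(13,8) = 1287.
Coefficient = C(13,8) · (-3)^5 = 1287 · (-243) = -312741.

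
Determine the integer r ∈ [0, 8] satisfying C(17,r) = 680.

3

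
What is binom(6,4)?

C(6,4) = C(6,2) by symmetry.
C(6,2) = (6·5) / 2! = 30 / 2 = 15.

15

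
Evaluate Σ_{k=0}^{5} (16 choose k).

6885

1 + 16 + 120 + 560 + 1820 + 4368 = 6885.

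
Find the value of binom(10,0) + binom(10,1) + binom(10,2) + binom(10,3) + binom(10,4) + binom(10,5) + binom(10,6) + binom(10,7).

1 + 10 + 45 + 120 + 210 + 252 + 210 + 120 = 968.

968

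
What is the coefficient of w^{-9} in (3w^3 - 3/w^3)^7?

-45927

General term: C(7,j)·(3w^3)^j·(-3/w^3)^(7-j), with w-exponent 3j − 3(7−j) = 6j − 21.
Set 6j − 21 = -9: j = 2.
C(7,2) = 21; 3^2 = 9; (-3)^5 = -243.
Coefficient = 21 · 9 · (-243) = -45927.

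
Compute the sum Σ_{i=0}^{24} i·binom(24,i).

201326592

Differentiating (1+x)^24 and setting x=1: Σ i·C(24,i) = 24·2^23 = 201326592.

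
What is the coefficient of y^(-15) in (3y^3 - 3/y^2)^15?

6528752685

General term: C(15,j)·(3y^3)^j·(-3/y^2)^(15-j), with y-exponent 3j − 2(15−j) = 5j − 30.
Set 5j − 30 = -15: j = 3.
C(15,3) = 455; 3^3 = 27; (-3)^12 = 531441.
Coefficient = 455 · 27 · 531441 = 6528752685.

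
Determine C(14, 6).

3003

C(14,6) = (14·13·12·11·10·9) / 6! = 2162160 / 720 = 3003.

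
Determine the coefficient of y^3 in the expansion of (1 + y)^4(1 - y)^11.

-7

Coefficient of y^3 = Σ_{j} C(4,j)·1^j·C(11,3-j)·(-1)^(3-j) for j from 0 to 3.
= (-165) + 220 + (-66) + 4 = -7.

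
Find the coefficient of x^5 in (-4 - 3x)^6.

The general term is C(6,j)·(-4)^j·(-3x)^(6-j); the x^5 term has j = 1.
C(6,1) = 6.
Coefficient = C(6,1) · (-4)^1 · (-3)^5 = 6 · (-4) · (-243) = 5832.

5832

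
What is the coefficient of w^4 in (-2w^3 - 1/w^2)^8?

General term: C(8,j)·(-2w^3)^j·(-1/w^2)^(8-j), with w-exponent 3j − 2(8−j) = 5j − 16.
Set 5j − 16 = 4: j = 4.
C(8,4) = 70; (-2)^4 = 16; (-1)^4 = 1.
Coefficient = 70 · 16 · 1 = 1120.

1120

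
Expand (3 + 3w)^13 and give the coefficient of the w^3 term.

455976378

The general term is C(13,j)·(3)^j·(3w)^(13-j); the w^3 term has j = 10.
C(13,10) = 286.
Coefficient = C(13,10) · 3^10 · 3^3 = 286 · 59049 · 27 = 455976378.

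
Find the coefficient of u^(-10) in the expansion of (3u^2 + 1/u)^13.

General term: C(13,j)·(3u^2)^j·(1/u)^(13-j), with u-exponent 2j − 1(13−j) = 3j − 13.
Set 3j − 13 = -10: j = 1.
C(13,1) = 13; 3^1 = 3; 1^12 = 1.
Coefficient = 13 · 3 · 1 = 39.

39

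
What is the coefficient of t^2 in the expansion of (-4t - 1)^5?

The general term is C(5,j)·(-4t)^j·(-1)^(5-j); the t^2 term has j = 2.
C(5,2) = 10.
Coefficient = C(5,2) · (-4)^2 · (-1)^3 = 10 · 16 · (-1) = -160.

-160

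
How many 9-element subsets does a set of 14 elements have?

2002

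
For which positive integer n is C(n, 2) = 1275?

n(n−1)/2 = 1275 ⇒ n(n−1) = 2550. Since 51·50 = 2550, n = 51.

51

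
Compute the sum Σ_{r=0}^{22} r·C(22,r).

46137344

Differentiating (1+x)^22 and setting x=1: Σ r·C(22,r) = 22·2^21 = 46137344.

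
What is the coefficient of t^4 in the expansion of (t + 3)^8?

The general term is C(8,j)·(t)^j·(3)^(8-j); the t^4 term has j = 4.
C(8,4) = 70.
Coefficient = C(8,4) · 3^4 = 70 · 81 = 5670.

5670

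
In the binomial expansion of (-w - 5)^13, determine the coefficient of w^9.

-446875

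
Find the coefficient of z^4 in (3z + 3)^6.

10935

The general term is C(6,j)·(3z)^j·(3)^(6-j); the z^4 term has j = 4.
C(6,4) = 15.
Coefficient = C(6,4) · 3^4 · 3^2 = 15 · 81 · 9 = 10935.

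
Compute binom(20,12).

125970

C(20,12) = C(20,8) by symmetry.
C(20,8) = (20·19·18·17·16·15·14·13) / 8! = 5079110400 / 40320 = 125970.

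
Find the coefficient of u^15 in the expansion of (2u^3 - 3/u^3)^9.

General term: C(9,j)·(2u^3)^j·(-3/u^3)^(9-j), with u-exponent 3j − 3(9−j) = 6j − 27.
Set 6j − 27 = 15: j = 7.
C(9,7) = 36; 2^7 = 128; (-3)^2 = 9.
Coefficient = 36 · 128 · 9 = 41472.

41472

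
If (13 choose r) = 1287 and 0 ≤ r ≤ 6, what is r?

C(13,r) increases on 0 ≤ r ≤ 6. C(13,4) = 715 and C(13,5) = 1287, so r = 5.

5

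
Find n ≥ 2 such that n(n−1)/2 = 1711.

59

n(n−1)/2 = 1711 ⇒ n(n−1) = 3422. Since 59·58 = 3422, n = 59.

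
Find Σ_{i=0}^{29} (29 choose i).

Setting x = 1 in (1+x)^29 gives Σ C(29,i) = 2^29 = 536870912.

536870912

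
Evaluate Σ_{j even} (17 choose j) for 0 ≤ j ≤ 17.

Half of (1+1)^17 + (1−1)^17 gives the even-index sum: 2^16 = 65536.

65536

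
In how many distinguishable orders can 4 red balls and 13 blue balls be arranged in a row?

Choose positions for the red balls: C(17,4) = 2380.

2380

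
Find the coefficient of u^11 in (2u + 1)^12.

24576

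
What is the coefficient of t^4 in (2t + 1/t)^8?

General term: C(8,j)·(2t)^j·(1/t)^(8-j), with t-exponent 1j − 1(8−j) = 2j − 8.
Set 2j − 8 = 4: j = 6.
C(8,6) = 28; 2^6 = 64; 1^2 = 1.
Coefficient = 28 · 64 · 1 = 1792.

1792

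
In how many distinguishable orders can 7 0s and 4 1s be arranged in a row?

Choose positions for the 0s: C(11,7) = 330.

330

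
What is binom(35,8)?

C(35,8) = (35·34·33·32·31·30·29·28) / 8! = 948964262400 / 40320 = 23535820.

23535820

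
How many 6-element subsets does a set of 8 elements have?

28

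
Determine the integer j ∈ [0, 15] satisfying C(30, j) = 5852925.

C(30,j) increases on 0 ≤ j ≤ 15. C(30,7) = 2035800 and C(30,8) = 5852925, so j = 8.

8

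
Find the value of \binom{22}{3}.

1540

C(22,3) = (22·21·20) / 3! = 9240 / 6 = 1540.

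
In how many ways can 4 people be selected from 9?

126

This is C(9,4) = 126.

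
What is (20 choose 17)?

C(20,17) = C(20,3) by symmetry.
C(20,3) = (20·19·18) / 3! = 6840 / 6 = 1140.

1140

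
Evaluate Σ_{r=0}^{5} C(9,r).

382

1 + 9 + 36 + 84 + 126 + 126 = 382.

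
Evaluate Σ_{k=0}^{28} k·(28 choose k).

3758096384

Differentiating (1+x)^28 and setting x=1: Σ k·C(28,k) = 28·2^27 = 3758096384.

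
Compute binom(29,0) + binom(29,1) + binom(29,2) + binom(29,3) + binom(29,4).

1 + 29 + 406 + 3654 + 23751 = 27841.

27841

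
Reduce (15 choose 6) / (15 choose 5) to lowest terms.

C(n,k+1)/C(n,k) = (n−k)/(k+1) = (15−5)/(5+1) = 10/6 = 5/3.

5/3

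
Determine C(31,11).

84672315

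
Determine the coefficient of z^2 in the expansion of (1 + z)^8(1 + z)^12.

190

Coefficient of z^2 = Σ_{j} C(8,j)·C(12,2-j) for j from 0 to 2.
= 66 + 96 + 28 = 190.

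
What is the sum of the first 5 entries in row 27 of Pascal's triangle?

1 + 27 + 351 + 2925 + 17550 = 20854.

20854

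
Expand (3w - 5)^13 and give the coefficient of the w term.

The general term is C(13,j)·(3w)^j·(-5)^(13-j); the w^1 term has j = 1.
C(13,1) = 13.
Coefficient = C(13,1) · 3^1 · (-5)^12 = 13 · 3 · 244140625 = 9521484375.

9521484375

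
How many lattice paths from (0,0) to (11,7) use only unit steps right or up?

Each path is a sequence of 18 steps with 11 rights: C(18,11) = 31824.

31824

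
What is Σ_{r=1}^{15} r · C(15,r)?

245760

Since r·C(15,r) = 15·C(14,r−1), the sum is 15·2^14 = 15·16384 = 245760.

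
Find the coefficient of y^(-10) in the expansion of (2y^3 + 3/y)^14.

44641044

General term: C(14,j)·(2y^3)^j·(3/y)^(14-j), with y-exponent 3j − 1(14−j) = 4j − 14.
Set 4j − 14 = -10: j = 1.
C(14,1) = 14; 2^1 = 2; 3^13 = 1594323.
Coefficient = 14 · 2 · 1594323 = 44641044.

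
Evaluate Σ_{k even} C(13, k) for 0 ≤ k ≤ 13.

4096

Half of (1+1)^13 + (1−1)^13 gives the even-index sum: 2^12 = 4096.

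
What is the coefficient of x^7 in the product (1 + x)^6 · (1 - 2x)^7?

Coefficient of x^7 = Σ_{j} C(6,j)·1^j·C(7,7-j)·(-2)^(7-j) for j from 0 to 6.
= (-128) + 2688 + (-10080) + 11200 + (-4200) + 504 + (-14) = -30.

-30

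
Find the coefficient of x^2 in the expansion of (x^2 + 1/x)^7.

35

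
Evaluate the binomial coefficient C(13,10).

286

C(13,10) = C(13,3) by symmetry.
C(13,3) = (13·12·11) / 3! = 1716 / 6 = 286.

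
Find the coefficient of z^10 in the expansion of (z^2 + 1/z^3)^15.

General term: C(15,j)·(z^2)^j·(1/z^3)^(15-j), with z-exponent 2j − 3(15−j) = 5j − 45.
Set 5j − 45 = 10: j = 11.
C(15,11) = 1365; 1^11 = 1; 1^4 = 1.
Coefficient = 1365 · 1 · 1 = 1365.

1365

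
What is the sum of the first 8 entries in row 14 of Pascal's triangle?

9908

1 + 14 + 91 + 364 + 1001 + 2002 + 3003 + 3432 = 9908.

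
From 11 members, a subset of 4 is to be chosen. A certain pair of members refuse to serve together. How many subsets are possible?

294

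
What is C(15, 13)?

105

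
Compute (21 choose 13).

203490

C(21,13) = C(21,8) by symmetry.
C(21,8) = (21·20·19·18·17·16·15·14) / 8! = 8204716800 / 40320 = 203490.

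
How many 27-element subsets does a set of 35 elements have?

23535820

C(35,27) = C(35,8) by symmetry.
C(35,8) = (35·34·33·32·31·30·29·28) / 8! = 948964262400 / 40320 = 23535820.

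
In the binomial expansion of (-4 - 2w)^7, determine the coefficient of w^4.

-35840

The general term is C(7,j)·(-4)^j·(-2w)^(7-j); the w^4 term has j = 3.
C(7,3) = 35.
Coefficient = C(7,3) · (-4)^3 · (-2)^4 = 35 · (-64) · 16 = -35840.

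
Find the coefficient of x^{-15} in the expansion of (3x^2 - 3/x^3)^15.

General term: C(15,j)·(3x^2)^j·(-3/x^3)^(15-j), with x-exponent 2j − 3(15−j) = 5j − 45.
Set 5j − 45 = -15: j = 6.
C(15,6) = 5005; 3^6 = 729; (-3)^9 = -19683.
Coefficient = 5005 · 729 · (-19683) = -71816279535.

-71816279535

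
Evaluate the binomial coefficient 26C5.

C(26,5) = (26·25·24·23·22) / 5! = 7893600 / 120 = 65780.

65780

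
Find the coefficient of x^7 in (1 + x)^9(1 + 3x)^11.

10666296

Coefficient of x^7 = Σ_{j} C(9,j)·1^j·C(11,7-j)·3^(7-j) for j from 0 to 7.
= 721710 + 3031182 + 4041576 + 2245320 + 561330 + 62370 + 2772 + 36 = 10666296.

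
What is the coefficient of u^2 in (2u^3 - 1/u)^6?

60

General term: C(6,j)·(2u^3)^j·(-1/u)^(6-j), with u-exponent 3j − 1(6−j) = 4j − 6.
Set 4j − 6 = 2: j = 2.
C(6,2) = 15; 2^2 = 4; (-1)^4 = 1.
Coefficient = 15 · 4 · 1 = 60.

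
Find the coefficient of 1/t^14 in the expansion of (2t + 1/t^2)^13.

General term: C(13,j)·(2t)^j·(1/t^2)^(13-j), with t-exponent 1j − 2(13−j) = 3j − 26.
Set 3j − 26 = -14: j = 4.
C(13,4) = 715; 2^4 = 16; 1^9 = 1.
Coefficient = 715 · 16 · 1 = 11440.

11440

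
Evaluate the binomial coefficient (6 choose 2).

C(6,2) = (6·5) / 2! = 30 / 2 = 15.

15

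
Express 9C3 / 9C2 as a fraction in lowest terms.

C(n,k+1)/C(n,k) = (n−k)/(k+1) = (9−2)/(2+1) = 7/3.

7/3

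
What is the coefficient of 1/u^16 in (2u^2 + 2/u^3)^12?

2027520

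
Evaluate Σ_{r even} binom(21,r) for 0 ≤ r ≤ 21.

1048576

Even-r terms of row 21 sum to 2^20 = 1048576.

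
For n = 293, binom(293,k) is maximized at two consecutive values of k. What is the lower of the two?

For odd n = 293, C(293,k) peaks at k = (n−1)/2 and (n+1)/2; the lower is 146.

146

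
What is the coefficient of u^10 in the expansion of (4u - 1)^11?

-11534336

The general term is C(11,j)·(4u)^j·(-1)^(11-j); the u^10 term has j = 10.
C(11,10) = 11.
Coefficient = C(11,10) · 4^10 · (-1)^1 = 11 · 1048576 · (-1) = -11534336.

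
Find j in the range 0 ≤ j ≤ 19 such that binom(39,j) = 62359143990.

18

C(39,j) increases on 0 ≤ j ≤ 19. C(39,17) = 51021117810 and C(39,18) = 62359143990, so j = 18.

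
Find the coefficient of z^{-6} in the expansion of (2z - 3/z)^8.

General term: C(8,j)·(2z)^j·(-3/z)^(8-j), with z-exponent 1j − 1(8−j) = 2j − 8.
Set 2j − 8 = -6: j = 1.
C(8,1) = 8; 2^1 = 2; (-3)^7 = -2187.
Coefficient = 8 · 2 · (-2187) = -34992.

-34992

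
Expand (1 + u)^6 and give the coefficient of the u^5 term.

6

The general term is C(6,j)·(1)^j·(u)^(6-j); the u^5 term has j = 1.
C(6,1) = 6.
Coefficient = C(6,1) = 6.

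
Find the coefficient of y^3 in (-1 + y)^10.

-120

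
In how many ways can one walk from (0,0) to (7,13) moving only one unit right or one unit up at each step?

77520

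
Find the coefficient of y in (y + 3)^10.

196830

The general term is C(10,j)·(y)^j·(3)^(10-j); the y^1 term has j = 1.
C(10,1) = 10.
Coefficient = C(10,1) · 3^9 = 10 · 19683 = 196830.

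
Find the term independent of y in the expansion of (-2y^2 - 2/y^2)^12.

3784704

General term: C(12,j)·(-2y^2)^j·(-2/y^2)^(12-j), with y-exponent 2j − 2(12−j) = 4j − 24.
Set 4j − 24 = 0: j = 6.
C(12,6) = 924; (-2)^6 = 64; (-2)^6 = 64.
Coefficient = 924 · 64 · 64 = 3784704.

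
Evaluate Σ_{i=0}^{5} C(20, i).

1 + 20 + 190 + 1140 + 4845 + 15504 = 21700.

21700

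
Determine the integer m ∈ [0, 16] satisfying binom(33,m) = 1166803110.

16

C(33,m) increases on 0 ≤ m ≤ 16. C(33,15) = 1037158320 and C(33,16) = 1166803110, so m = 16.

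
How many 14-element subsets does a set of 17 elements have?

C(17,14) = C(17,3) by symmetry.
C(17,3) = (17·16·15) / 3! = 4080 / 6 = 680.

680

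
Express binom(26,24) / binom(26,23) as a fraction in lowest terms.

1/8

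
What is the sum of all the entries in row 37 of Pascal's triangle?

137438953472

The entries of row 37 sum to 2^37 = 137438953472.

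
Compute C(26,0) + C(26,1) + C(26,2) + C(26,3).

2952

1 + 26 + 325 + 2600 = 2952.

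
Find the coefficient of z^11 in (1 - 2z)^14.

The general term is C(14,j)·(1)^j·(-2z)^(14-j); the z^11 term has j = 3.
C(14,3) = 364.
Coefficient = C(14,3) · (-2)^11 = 364 · (-2048) = -745472.

-745472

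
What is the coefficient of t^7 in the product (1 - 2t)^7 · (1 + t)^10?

860

Coefficient of t^7 = Σ_{j} C(7,j)·(-2)^j·C(10,7-j)·1^(7-j) for j from 0 to 7.
= 120 + (-2940) + 21168 + (-58800) + 67200 + (-30240) + 4480 + (-128) = 860.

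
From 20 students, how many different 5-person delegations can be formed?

This is C(20,5) = 15504.

15504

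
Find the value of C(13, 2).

78

C(13,2) = (13·12) / 2! = 156 / 2 = 78.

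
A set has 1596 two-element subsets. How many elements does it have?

57

n(n−1)/2 = 1596 ⇒ n(n−1) = 3192. Since 57·56 = 3192, n = 57.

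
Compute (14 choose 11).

364

C(14,11) = C(14,3) by symmetry.
C(14,3) = (14·13·12) / 3! = 2184 / 6 = 364.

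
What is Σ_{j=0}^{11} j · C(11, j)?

11264

Differentiating (1+x)^11 and setting x=1: Σ j·C(11,j) = 11·2^10 = 11264.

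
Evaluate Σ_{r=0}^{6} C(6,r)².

By Vandermonde's identity, Σ C(6,r)² = C(12,6) = 924.

924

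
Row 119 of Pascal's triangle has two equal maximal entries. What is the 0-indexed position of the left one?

For odd n = 119, C(119,m) peaks at m = (n−1)/2 and (n+1)/2; the lower is 59.

59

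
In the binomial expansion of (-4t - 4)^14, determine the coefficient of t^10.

268703891456

The general term is C(14,j)·(-4t)^j·(-4)^(14-j); the t^10 term has j = 10.
C(14,10) = 1001.
Coefficient = C(14,10) · (-4)^10 · (-4)^4 = 1001 · 1048576 · 256 = 268703891456.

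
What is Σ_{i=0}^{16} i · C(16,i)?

Since i·C(16,i) = 16·C(15,i−1), the sum is 16·2^15 = 16·32768 = 524288.

524288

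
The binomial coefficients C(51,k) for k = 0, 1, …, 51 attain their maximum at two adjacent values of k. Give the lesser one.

For odd n = 51, C(51,k) peaks at k = (n−1)/2 and (n+1)/2; the lesser is 25.

25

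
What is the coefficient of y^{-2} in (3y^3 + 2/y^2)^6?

2160

General term: C(6,j)·(3y^3)^j·(2/y^2)^(6-j), with y-exponent 3j − 2(6−j) = 5j − 12.
Set 5j − 12 = -2: j = 2.
C(6,2) = 15; 3^2 = 9; 2^4 = 16.
Coefficient = 15 · 9 · 16 = 2160.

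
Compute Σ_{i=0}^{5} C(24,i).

55455

1 + 24 + 276 + 2024 + 10626 + 42504 = 55455.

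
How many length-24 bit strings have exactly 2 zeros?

276

Choose the 2 positions: C(24,2) = 276.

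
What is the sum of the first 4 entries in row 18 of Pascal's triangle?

1 + 18 + 153 + 816 = 988.

988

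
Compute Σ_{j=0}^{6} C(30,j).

768212

1 + 30 + 435 + 4060 + 27405 + 142506 + 593775 = 768212.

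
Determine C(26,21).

65780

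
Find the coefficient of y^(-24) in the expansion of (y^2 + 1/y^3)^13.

General term: C(13,j)·(y^2)^j·(1/y^3)^(13-j), with y-exponent 2j − 3(13−j) = 5j − 39.
Set 5j − 39 = -24: j = 3.
C(13,3) = 286; 1^3 = 1; 1^10 = 1.
Coefficient = 286 · 1 · 1 = 286.

286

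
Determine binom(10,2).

C(10,2) = (10·9) / 2! = 90 / 2 = 45.

45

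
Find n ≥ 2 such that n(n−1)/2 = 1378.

n(n−1)/2 = 1378 ⇒ n(n−1) = 2756. Since 53·52 = 2756, n = 53.

53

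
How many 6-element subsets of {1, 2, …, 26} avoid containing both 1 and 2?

All 6-subsets: C(26,6) = 230230. Those containing both fixed elements: C(24,4) = 10626.
230230 − 10626 = 219604.

219604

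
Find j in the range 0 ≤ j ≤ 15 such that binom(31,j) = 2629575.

7

C(31,j) increases on 0 ≤ j ≤ 15. C(31,6) = 736281 and C(31,7) = 2629575, so j = 7.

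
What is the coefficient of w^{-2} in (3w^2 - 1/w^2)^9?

General term: C(9,j)·(3w^2)^j·(-1/w^2)^(9-j), with w-exponent 2j − 2(9−j) = 4j − 18.
Set 4j − 18 = -2: j = 4.
C(9,4) = 126; 3^4 = 81; (-1)^5 = -1.
Coefficient = 126 · 81 · (-1) = -10206.

-10206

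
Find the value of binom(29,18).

34597290

C(29,18) = C(29,11) by symmetry.
C(29,11) = (29·28·27·26·25·24·23·22·21·20·19) / 11! = 1381013105472000 / 39916800 = 34597290.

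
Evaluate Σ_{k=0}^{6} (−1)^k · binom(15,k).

3003

The partial alternating sum Σ_{k=0}^{6} (−1)^k C(15,k) = (−1)^6 C(14,6) = 3003.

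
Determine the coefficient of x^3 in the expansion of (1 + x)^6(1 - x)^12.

16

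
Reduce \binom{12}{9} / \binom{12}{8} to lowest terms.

4/9

C(n,k+1)/C(n,k) = (n−k)/(k+1) = (12−8)/(8+1) = 4/9.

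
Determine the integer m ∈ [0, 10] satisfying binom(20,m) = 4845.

C(20,m) increases on 0 ≤ m ≤ 10. C(20,3) = 1140 and C(20,4) = 4845, so m = 4.

4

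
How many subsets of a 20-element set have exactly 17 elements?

1140

Choose the 17 positions: C(20,17) = 1140.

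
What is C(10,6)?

210

C(10,6) = C(10,4) by symmetry.
C(10,4) = (10·9·8·7) / 4! = 5040 / 24 = 210.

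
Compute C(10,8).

C(10,8) = C(10,2) by symmetry.
C(10,2) = (10·9) / 2! = 90 / 2 = 45.

45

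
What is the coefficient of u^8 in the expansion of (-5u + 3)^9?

10546875

The general term is C(9,j)·(-5u)^j·(3)^(9-j); the u^8 term has j = 8.
C(9,8) = 9.
Coefficient = C(9,8) · (-5)^8 · 3^1 = 9 · 390625 · 3 = 10546875.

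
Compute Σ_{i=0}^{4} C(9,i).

1 + 9 + 36 + 84 + 126 = 256.

256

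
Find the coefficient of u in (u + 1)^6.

The general term is C(6,j)·(u)^j·(1)^(6-j); the u^1 term has j = 1.
C(6,1) = 6.
Coefficient = C(6,1) = 6.

6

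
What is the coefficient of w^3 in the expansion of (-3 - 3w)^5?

-2430

The general term is C(5,j)·(-3)^j·(-3w)^(5-j); the w^3 term has j = 2.
C(5,2) = 10.
Coefficient = C(5,2) · (-3)^2 · (-3)^3 = 10 · 9 · (-27) = -2430.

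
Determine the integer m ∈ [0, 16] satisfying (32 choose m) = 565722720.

C(32,m) increases on 0 ≤ m ≤ 16. C(32,14) = 471435600 and C(32,15) = 565722720, so m = 15.

15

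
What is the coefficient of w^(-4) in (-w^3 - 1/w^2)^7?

General term: C(7,j)·(-w^3)^j·(-1/w^2)^(7-j), with w-exponent 3j − 2(7−j) = 5j − 14.
Set 5j − 14 = -4: j = 2.
C(7,2) = 21; (-1)^2 = 1; (-1)^5 = -1.
Coefficient = 21 · 1 · (-1) = -21.

-21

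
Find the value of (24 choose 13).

C(24,13) = C(24,11) by symmetry.
C(24,11) = (24·23·22·21·20·19·18·17·16·15·14) / 11! = 99638080819200 / 39916800 = 2496144.

2496144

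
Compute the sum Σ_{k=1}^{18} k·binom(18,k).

2359296

Since k·C(18,k) = 18·C(17,k−1), the sum is 18·2^17 = 18·131072 = 2359296.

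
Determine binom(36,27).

94143280

C(36,27) = C(36,9) by symmetry.
C(36,9) = (36·35·34·33·32·31·30·29·28) / 9! = 34162713446400 / 362880 = 94143280.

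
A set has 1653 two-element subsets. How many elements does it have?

58

n(n−1)/2 = 1653 ⇒ n(n−1) = 3306. Since 58·57 = 3306, n = 58.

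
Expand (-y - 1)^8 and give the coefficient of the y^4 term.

The general term is C(8,j)·(-y)^j·(-1)^(8-j); the y^4 term has j = 4.
C(8,4) = 70.
Coefficient = C(8,4) = 70.

70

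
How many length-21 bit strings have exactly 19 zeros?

210

Choose the 19 positions: C(21,19) = 210.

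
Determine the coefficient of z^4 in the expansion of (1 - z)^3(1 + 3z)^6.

-18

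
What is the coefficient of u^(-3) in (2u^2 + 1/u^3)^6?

160

General term: C(6,j)·(2u^2)^j·(1/u^3)^(6-j), with u-exponent 2j − 3(6−j) = 5j − 18.
Set 5j − 18 = -3: j = 3.
C(6,3) = 20; 2^3 = 8; 1^3 = 1.
Coefficient = 20 · 8 · 1 = 160.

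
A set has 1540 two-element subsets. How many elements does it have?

56

n(n−1)/2 = 1540 ⇒ n(n−1) = 3080. Since 56·55 = 3080, n = 56.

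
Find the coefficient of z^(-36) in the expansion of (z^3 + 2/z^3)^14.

General term: C(14,j)·(z^3)^j·(2/z^3)^(14-j), with z-exponent 3j − 3(14−j) = 6j − 42.
Set 6j − 42 = -36: j = 1.
C(14,1) = 14; 1^1 = 1; 2^13 = 8192.
Coefficient = 14 · 1 · 8192 = 114688.

114688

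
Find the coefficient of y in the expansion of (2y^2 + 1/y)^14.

64064

General term: C(14,j)·(2y^2)^j·(1/y)^(14-j), with y-exponent 2j − 1(14−j) = 3j − 14.
Set 3j − 14 = 1: j = 5.
C(14,5) = 2002; 2^5 = 32; 1^9 = 1.
Coefficient = 2002 · 32 · 1 = 64064.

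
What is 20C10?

184756

C(20,10) = (20·19·18·17·16·15·14·13·12·11) / 10! = 670442572800 / 3628800 = 184756.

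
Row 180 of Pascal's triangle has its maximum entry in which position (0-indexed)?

C(180,k) is maximized at k = 180/2 = 90.

90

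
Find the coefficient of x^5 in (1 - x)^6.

-6

The general term is C(6,j)·(1)^j·(-x)^(6-j); the x^5 term has j = 1.
C(6,1) = 6.
Coefficient = C(6,1) · (-1)^5 = 6 · (-1) = -6.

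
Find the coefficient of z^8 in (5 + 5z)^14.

The general term is C(14,j)·(5)^j·(5z)^(14-j); the z^8 term has j = 6.
C(14,6) = 3003.
Coefficient = C(14,6) · 5^6 · 5^8 = 3003 · 15625 · 390625 = 18328857421875.

18328857421875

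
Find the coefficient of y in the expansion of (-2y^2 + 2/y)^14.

General term: C(14,j)·(-2y^2)^j·(2/y)^(14-j), with y-exponent 2j − 1(14−j) = 3j − 14.
Set 3j − 14 = 1: j = 5.
C(14,5) = 2002; (-2)^5 = -32; 2^9 = 512.
Coefficient = 2002 · (-32) · 512 = -32800768.

-32800768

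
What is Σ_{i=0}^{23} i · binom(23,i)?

96468992

Differentiating (1+x)^23 and setting x=1: Σ i·C(23,i) = 23·2^22 = 96468992.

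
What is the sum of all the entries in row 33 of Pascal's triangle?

Setting x = 1 in (1+x)^33 gives Σ C(33,j) = 2^33 = 8589934592.

8589934592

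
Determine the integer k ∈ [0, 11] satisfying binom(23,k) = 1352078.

11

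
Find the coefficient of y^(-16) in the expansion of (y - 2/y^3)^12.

General term: C(12,j)·(y)^j·(-2/y^3)^(12-j), with y-exponent 1j − 3(12−j) = 4j − 36.
Set 4j − 36 = -16: j = 5.
C(12,5) = 792; 1^5 = 1; (-2)^7 = -128.
Coefficient = 792 · 1 · (-128) = -101376.

-101376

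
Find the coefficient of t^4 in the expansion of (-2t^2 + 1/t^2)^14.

768768

General term: C(14,j)·(-2t^2)^j·(1/t^2)^(14-j), with t-exponent 2j − 2(14−j) = 4j − 28.
Set 4j − 28 = 4: j = 8.
C(14,8) = 3003; (-2)^8 = 256; 1^6 = 1.
Coefficient = 3003 · 256 · 1 = 768768.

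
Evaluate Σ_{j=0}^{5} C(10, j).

638

1 + 10 + 45 + 120 + 210 + 252 = 638.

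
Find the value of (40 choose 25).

40225345056

C(40,25) = C(40,15) by symmetry.
C(40,15) = (40·39·38·37·36·35·34·33·32·31·30·29·28·27·26) / 15! = 52601652673686724608000 / 1307674368000 = 40225345056.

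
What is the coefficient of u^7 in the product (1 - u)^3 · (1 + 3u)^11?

Coefficient of u^7 = Σ_{j} C(3,j)·(-1)^j·C(11,7-j)·3^(7-j) for j from 0 to 3.
= 721710 + (-1010394) + 336798 + (-26730) = 21384.

21384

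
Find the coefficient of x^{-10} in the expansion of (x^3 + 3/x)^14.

22320522

General term: C(14,j)·(x^3)^j·(3/x)^(14-j), with x-exponent 3j − 1(14−j) = 4j − 14.
Set 4j − 14 = -10: j = 1.
C(14,1) = 14; 1^1 = 1; 3^13 = 1594323.
Coefficient = 14 · 1 · 1594323 = 22320522.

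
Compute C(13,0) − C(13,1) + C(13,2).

66

The partial alternating sum Σ_{k=0}^{2} (−1)^k C(13,k) = (−1)^2 C(12,2) = 66.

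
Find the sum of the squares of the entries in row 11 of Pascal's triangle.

705432

By Vandermonde's identity, Σ C(11,j)² = C(22,11) = 705432.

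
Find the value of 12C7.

792

C(12,7) = C(12,5) by symmetry.
C(12,5) = (12·11·10·9·8) / 5! = 95040 / 120 = 792.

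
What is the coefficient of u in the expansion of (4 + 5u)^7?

The general term is C(7,j)·(4)^j·(5u)^(7-j); the u^1 term has j = 6.
C(7,6) = 7.
Coefficient = C(7,6) · 4^6 · 5^1 = 7 · 4096 · 5 = 143360.

143360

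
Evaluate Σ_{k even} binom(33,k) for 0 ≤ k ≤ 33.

Even-k terms of row 33 sum to 2^32 = 4294967296.

4294967296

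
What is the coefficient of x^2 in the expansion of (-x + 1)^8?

28

The general term is C(8,j)·(-x)^j·(1)^(8-j); the x^2 term has j = 2.
C(8,2) = 28.
Coefficient = C(8,2) = 28.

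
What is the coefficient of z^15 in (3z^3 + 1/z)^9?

61236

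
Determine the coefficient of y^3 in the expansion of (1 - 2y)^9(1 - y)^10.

Coefficient of y^3 = Σ_{j} C(9,j)·(-2)^j·C(10,3-j)·(-1)^(3-j) for j from 0 to 3.
= (-120) + (-810) + (-1440) + (-672) = -3042.

-3042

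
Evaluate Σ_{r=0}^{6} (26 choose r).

313912

1 + 26 + 325 + 2600 + 14950 + 65780 + 230230 = 313912.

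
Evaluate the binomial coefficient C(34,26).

C(34,26) = C(34,8) by symmetry.
C(34,8) = (34·33·32·31·30·29·28·27) / 8! = 732058145280 / 40320 = 18156204.

18156204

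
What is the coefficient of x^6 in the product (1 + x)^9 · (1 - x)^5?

45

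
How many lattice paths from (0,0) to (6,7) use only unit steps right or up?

Each path is a sequence of 13 steps with 6 rights: C(13,6) = 1716.

1716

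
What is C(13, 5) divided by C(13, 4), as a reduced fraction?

C(n,k+1)/C(n,k) = (n−k)/(k+1) = (13−4)/(4+1) = 9/5.

9/5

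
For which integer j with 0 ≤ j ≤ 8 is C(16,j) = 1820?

C(16,j) increases on 0 ≤ j ≤ 8. C(16,3) = 560 and C(16,4) = 1820, so j = 4.

4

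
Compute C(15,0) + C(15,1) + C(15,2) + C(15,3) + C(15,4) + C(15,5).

4944

1 + 15 + 105 + 455 + 1365 + 3003 = 4944.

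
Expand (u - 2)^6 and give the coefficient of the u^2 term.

240

The general term is C(6,j)·(u)^j·(-2)^(6-j); the u^2 term has j = 2.
C(6,2) = 15.
Coefficient = C(6,2) · (-2)^4 = 15 · 16 = 240.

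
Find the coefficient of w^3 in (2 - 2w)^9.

-43008

The general term is C(9,j)·(2)^j·(-2w)^(9-j); the w^3 term has j = 6.
C(9,6) = 84.
Coefficient = C(9,6) · 2^6 · (-2)^3 = 84 · 64 · (-8) = -43008.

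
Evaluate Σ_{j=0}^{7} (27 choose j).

1 + 27 + 351 + 2925 + 17550 + 80730 + 296010 + 888030 = 1285624.

1285624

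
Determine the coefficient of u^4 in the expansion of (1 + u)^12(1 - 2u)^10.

Coefficient of u^4 = Σ_{j} C(12,j)·1^j·C(10,4-j)·(-2)^(4-j) for j from 0 to 4.
= 3360 + (-11520) + 11880 + (-4400) + 495 = -185.

-185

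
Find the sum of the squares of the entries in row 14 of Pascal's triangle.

40116600

By Vandermonde's identity, Σ C(14,i)² = C(28,14) = 40116600.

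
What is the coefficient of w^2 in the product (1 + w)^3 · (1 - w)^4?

Coefficient of w^2 = Σ_{j} C(3,j)·1^j·C(4,2-j)·(-1)^(2-j) for j from 0 to 2.
= 6 + (-12) + 3 = -3.

-3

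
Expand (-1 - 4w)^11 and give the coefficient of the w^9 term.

-14417920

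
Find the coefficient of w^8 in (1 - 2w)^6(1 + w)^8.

Coefficient of w^8 = Σ_{j} C(6,j)·(-2)^j·C(8,8-j)·1^(8-j) for j from 0 to 6.
= 1 + (-96) + 1680 + (-8960) + 16800 + (-10752) + 1792 = 465.

465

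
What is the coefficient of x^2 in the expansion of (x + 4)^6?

3840

The general term is C(6,j)·(x)^j·(4)^(6-j); the x^2 term has j = 2.
C(6,2) = 15.
Coefficient = C(6,2) · 4^4 = 15 · 256 = 3840.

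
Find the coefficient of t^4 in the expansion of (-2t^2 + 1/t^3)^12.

126720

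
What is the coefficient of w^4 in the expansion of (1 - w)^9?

The general term is C(9,j)·(1)^j·(-w)^(9-j); the w^4 term has j = 5.
C(9,5) = 126.
Coefficient = C(9,5) = 126.

126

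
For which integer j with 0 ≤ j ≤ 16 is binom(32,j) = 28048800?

C(32,j) increases on 0 ≤ j ≤ 16. C(32,8) = 10518300 and C(32,9) = 28048800, so j = 9.

9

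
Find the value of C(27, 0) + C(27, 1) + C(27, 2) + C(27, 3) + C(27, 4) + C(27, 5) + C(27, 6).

397594

1 + 27 + 351 + 2925 + 17550 + 80730 + 296010 = 397594.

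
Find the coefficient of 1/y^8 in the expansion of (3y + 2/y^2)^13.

160123392

General term: C(13,j)·(3y)^j·(2/y^2)^(13-j), with y-exponent 1j − 2(13−j) = 3j − 26.
Set 3j − 26 = -8: j = 6.
C(13,6) = 1716; 3^6 = 729; 2^7 = 128.
Coefficient = 1716 · 729 · 128 = 160123392.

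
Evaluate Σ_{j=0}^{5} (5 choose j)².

252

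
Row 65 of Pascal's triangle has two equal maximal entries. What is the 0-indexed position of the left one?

32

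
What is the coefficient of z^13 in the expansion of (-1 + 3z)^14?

-22320522

The general term is C(14,j)·(-1)^j·(3z)^(14-j); the z^13 term has j = 1.
C(14,1) = 14.
Coefficient = C(14,1) · (-1)^1 · 3^13 = 14 · (-1) · 1594323 = -22320522.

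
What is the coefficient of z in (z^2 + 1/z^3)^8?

General term: C(8,j)·(z^2)^j·(1/z^3)^(8-j), with z-exponent 2j − 3(8−j) = 5j − 24.
Set 5j − 24 = 1: j = 5.
C(8,5) = 56; 1^5 = 1; 1^3 = 1.
Coefficient = 56 · 1 · 1 = 56.

56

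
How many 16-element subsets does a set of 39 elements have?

C(39,16) = (39·38·37·36·35·34·33·32·31·30·29·28·27·26·25·24) / 16! = 789024790105300869120000 / 20922789888000 = 37711260990.

37711260990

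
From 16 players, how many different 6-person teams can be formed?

8008

This is C(16,6) = 8008.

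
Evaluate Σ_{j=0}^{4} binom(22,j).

9109

1 + 22 + 231 + 1540 + 7315 = 9109.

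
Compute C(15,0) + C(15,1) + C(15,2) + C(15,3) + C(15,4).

1 + 15 + 105 + 455 + 1365 = 1941.

1941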